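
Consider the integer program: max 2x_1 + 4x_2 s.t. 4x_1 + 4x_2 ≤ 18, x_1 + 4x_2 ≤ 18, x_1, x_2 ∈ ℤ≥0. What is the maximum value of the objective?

16

The continuous relaxation peaks at (0, 4.5) with value 18.00; rounding to a feasible lattice point costs some objective.
(x_1,x_2)=(0,4): 4·0+4·4=16≤18, 1·0+4·4=16≤18, objective 16.
(x_1,x_2)=(1,3): 4·1+4·3=16≤18, 1·1+4·3=13≤18, objective 14.
(x_1,x_2)=(0,3): 4·0+4·3=12≤18, 1·0+4·3=12≤18, objective 12.
No feasible integer point exceeds 16.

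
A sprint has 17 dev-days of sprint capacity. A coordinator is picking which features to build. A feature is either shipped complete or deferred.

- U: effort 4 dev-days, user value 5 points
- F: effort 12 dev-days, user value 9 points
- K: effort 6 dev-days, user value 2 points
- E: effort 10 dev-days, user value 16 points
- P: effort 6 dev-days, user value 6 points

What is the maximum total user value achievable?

K + E: effort 6 + 10 = 16 ≤ 17, user value 2 + 16 = 18.
E + P: effort 10 + 6 = 16 ≤ 17, user value 16 + 6 = 22.
U + E: effort 4 + 10 = 14 ≤ 17, user value 5 + 16 = 21.
Best is E and P with total user value 22.

22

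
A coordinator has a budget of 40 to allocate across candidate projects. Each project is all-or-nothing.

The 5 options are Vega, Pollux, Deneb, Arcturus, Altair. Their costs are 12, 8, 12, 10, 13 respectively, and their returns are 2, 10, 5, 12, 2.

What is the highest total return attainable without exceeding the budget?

Allowing fractional choices, the relaxed optimum would be about 28.7, but projects are indivisible.
Pollux + Arcturus + Altair: cost 8 + 10 + 13 = 31 ≤ 40, return 10 + 12 + 2 = 24.
Vega + Pollux + Arcturus: cost 12 + 8 + 10 = 30 ≤ 40, return 2 + 10 + 12 = 24.
Pollux + Deneb + Arcturus: cost 8 + 12 + 10 = 30 ≤ 40, return 10 + 5 + 12 = 27.
Best is Pollux, Deneb, and Arcturus with total return 27.

27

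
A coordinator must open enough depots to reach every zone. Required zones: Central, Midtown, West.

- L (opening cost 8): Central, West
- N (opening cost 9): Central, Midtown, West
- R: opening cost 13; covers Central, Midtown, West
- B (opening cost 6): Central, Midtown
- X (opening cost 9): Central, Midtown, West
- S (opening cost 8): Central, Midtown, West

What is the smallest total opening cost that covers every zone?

8

S alone covers Central, Midtown, West — every zone.
Total opening cost: 8.
No cover costs less than 8.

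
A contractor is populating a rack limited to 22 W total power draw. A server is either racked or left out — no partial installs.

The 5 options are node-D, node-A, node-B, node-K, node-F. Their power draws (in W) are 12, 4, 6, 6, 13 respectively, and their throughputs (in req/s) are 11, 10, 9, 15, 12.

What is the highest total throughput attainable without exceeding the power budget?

36

Allowing fractional choices, the relaxed optimum would be about 39.5, but servers are indivisible.
node-D + node-A + node-K: power draw 12 + 4 + 6 = 22 ≤ 22, throughput 11 + 10 + 15 = 36.
node-A + node-B + node-K: power draw 4 + 6 + 6 = 16 ≤ 22, throughput 10 + 9 + 15 = 34.
node-D + node-A + node-B: power draw 12 + 4 + 6 = 22 ≤ 22, throughput 11 + 10 + 9 = 30.
Best is node-D, node-A, and node-K with total throughput 36.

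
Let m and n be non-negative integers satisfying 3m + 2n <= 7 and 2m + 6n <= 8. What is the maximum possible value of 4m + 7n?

The continuous relaxation peaks at (1.86, 0.714) with value 12.43; rounding to a feasible lattice point costs some objective.
(m,n)=(1,1): 3·1+2·1=5≤7, 2·1+6·1=8≤8, objective 11.
(m,n)=(2,0): 3·2+2·0=6≤7, 2·2+6·0=4≤8, objective 8.
Maximum is 11 at (m,n)=(1,1).

11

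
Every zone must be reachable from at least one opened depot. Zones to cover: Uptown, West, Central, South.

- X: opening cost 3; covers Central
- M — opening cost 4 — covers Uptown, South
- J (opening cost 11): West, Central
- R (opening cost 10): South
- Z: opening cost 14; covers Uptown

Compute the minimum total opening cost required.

The greedy cost-per-new-zone heuristic would pick M, X, and J for 18, but a cheaper cover exists.
Choose M and J: together they cover Uptown, West, Central, South — every zone.
Total opening cost: 4 + 11 = 15.
No cover costs less than 15.

15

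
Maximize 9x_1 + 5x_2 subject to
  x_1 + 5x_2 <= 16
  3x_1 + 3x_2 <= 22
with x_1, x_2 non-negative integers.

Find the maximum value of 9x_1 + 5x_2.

63

(x_1,x_2)=(7,0): 1·7+5·0=7≤16, 3·7+3·0=21≤22, objective 63.
(x_1,x_2)=(6,1): 1·6+5·1=11≤16, 3·6+3·1=21≤22, objective 59.
No feasible integer point exceeds 63.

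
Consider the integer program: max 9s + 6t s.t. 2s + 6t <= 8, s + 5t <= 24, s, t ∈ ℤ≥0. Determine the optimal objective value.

36

(s,t)=(4,0): 2·4+6·0=8≤8, 1·4+5·0=4≤24, objective 36.
(s,t)=(3,0): 2·3+6·0=6≤8, 1·3+5·0=3≤24, objective 27.
Maximum is 36 at (s,t)=(4,0).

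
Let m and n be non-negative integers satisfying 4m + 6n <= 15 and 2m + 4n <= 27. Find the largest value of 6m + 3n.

(m,n)=(3,0): 4·3+6·0=12≤15, 2·3+4·0=6≤27, objective 18.
(m,n)=(2,1): 4·2+6·1=14≤15, 2·2+4·1=8≤27, objective 15.
(m,n)=(2,0): 4·2+6·0=8≤15, 2·2+4·0=4≤27, objective 12.
The best lattice point is (3,0), giving 18.

18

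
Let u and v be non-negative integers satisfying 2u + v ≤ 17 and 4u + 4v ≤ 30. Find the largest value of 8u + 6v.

(u,v)=(7,0): 2·7+1·0=14≤17, 4·7+4·0=28≤30, objective 56.
(u,v)=(6,1): 2·6+1·1=13≤17, 4·6+4·1=28≤30, objective 54.
(u,v)=(6,0): 2·6+1·0=12≤17, 4·6+4·0=24≤30, objective 48.
Maximum is 56 at (u,v)=(7,0).

56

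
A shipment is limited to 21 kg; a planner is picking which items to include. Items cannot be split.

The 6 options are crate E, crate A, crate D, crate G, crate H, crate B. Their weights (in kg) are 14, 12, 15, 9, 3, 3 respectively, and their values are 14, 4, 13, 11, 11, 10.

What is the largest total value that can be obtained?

35

Allowing fractional choices, the relaxed optimum would be about 38.0, but items are indivisible.
crate D + crate H + crate B: weight 15 + 3 + 3 = 21 ≤ 21, value 13 + 11 + 10 = 34.
crate E + crate H + crate B: weight 14 + 3 + 3 = 20 ≤ 21, value 14 + 11 + 10 = 35.
Best is crate E, crate H, and crate B with total value 35.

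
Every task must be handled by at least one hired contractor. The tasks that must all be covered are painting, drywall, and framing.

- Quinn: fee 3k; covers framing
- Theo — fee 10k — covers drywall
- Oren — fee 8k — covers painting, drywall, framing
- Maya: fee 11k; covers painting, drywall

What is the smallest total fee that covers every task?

8

Oren alone covers painting, drywall, framing — every task.
Total fee: 8.
No cover costs less than 8.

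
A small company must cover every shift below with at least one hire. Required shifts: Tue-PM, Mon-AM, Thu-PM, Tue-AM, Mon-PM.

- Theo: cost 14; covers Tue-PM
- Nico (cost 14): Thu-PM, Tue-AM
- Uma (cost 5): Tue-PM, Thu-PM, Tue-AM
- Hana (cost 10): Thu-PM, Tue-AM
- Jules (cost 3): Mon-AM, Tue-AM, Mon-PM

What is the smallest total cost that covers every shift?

This is a weighted set-cover instance.
Choose Uma and Jules: together they cover Tue-PM, Mon-AM, Thu-PM, Tue-AM, Mon-PM — every shift.
Total cost: 5 + 3 = 8.
No cover costs less than 8.

8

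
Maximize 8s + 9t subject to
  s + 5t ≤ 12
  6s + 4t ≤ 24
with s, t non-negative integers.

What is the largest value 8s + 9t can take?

(s,t)=(2,2): 1·2+5·2=12≤12, 6·2+4·2=20≤24, objective 34.
(s,t)=(3,1): 1·3+5·1=8≤12, 6·3+4·1=22≤24, objective 33.
(s,t)=(1,2): 1·1+5·2=11≤12, 6·1+4·2=14≤24, objective 26.
(s,t)=(2,1): 1·2+5·1=7≤12, 6·2+4·1=16≤24, objective 25.
No feasible integer point exceeds 34.

34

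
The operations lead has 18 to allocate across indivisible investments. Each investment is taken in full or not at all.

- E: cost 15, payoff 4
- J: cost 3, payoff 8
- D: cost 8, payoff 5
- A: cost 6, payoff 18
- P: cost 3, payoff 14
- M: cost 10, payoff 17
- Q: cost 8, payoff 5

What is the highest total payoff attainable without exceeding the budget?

This is an integer program with binary decision variables.
Take J, A, and P: cost 3 + 6 + 3 = 12 ≤ 18, payoff 8 + 18 + 14 = 40.
No other feasible combination does better.

40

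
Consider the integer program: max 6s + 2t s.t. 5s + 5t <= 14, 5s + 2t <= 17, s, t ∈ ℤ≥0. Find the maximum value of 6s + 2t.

(s,t)=(2,0): 5·2+5·0=10≤14, 5·2+2·0=10≤17, objective 12.
(s,t)=(1,1): 5·1+5·1=10≤14, 5·1+2·1=7≤17, objective 8.
(s,t)=(1,0): 5·1+5·0=5≤14, 5·1+2·0=5≤17, objective 6.
Maximum is 12 at (s,t)=(2,0).

12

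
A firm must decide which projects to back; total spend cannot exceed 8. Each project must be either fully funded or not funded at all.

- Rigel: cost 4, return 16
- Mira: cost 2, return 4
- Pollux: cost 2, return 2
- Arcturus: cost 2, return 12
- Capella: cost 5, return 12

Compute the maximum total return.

32

Take Rigel, Mira, and Arcturus: cost 4 + 2 + 2 = 8 ≤ 8, return 16 + 4 + 12 = 32.
No other feasible combination does better.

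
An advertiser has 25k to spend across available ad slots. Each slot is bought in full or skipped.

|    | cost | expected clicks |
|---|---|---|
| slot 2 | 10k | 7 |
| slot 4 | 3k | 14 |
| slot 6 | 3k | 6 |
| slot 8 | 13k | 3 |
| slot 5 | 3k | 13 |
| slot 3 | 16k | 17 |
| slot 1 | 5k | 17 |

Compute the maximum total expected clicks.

Take slot 2, slot 4, slot 6, slot 5, and slot 1: cost 10 + 3 + 3 + 3 + 5 = 24 ≤ 25, expected clicks 7 + 14 + 6 + 13 + 17 = 57.
No other feasible combination does better.

57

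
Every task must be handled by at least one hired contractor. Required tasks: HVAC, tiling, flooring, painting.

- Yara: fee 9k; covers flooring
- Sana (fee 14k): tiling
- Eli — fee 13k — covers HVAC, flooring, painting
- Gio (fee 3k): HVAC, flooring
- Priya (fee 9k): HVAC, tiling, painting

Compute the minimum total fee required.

Choose Gio and Priya: together they cover HVAC, tiling, flooring, painting — every task.
Total fee: 3 + 9 = 12.
No cover costs less than 12.

12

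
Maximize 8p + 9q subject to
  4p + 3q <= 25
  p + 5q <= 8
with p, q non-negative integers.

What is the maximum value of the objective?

48

Relaxing integrality, the LP optimum is 51.24 at (p,q) = (5.94, 0.412), which is not an integer point.
(p,q)=(6,0): 4·6+3·0=24≤25, 1·6+5·0=6≤8, objective 48.
(p,q)=(5,0): 4·5+3·0=20≤25, 1·5+5·0=5≤8, objective 40.
(p,q)=(4,0): 4·4+3·0=16≤25, 1·4+5·0=4≤8, objective 32.
Maximum is 48 at (p,q)=(6,0).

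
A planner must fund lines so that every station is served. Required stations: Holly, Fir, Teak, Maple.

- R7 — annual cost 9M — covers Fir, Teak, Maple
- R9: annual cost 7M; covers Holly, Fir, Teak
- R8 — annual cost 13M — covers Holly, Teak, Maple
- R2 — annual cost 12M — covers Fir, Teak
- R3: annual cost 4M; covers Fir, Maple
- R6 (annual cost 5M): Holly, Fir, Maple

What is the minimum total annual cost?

11

The greedy cost-per-new-station heuristic would pick R6 and R9 for 12, but a cheaper cover exists.
Choose R9 and R3: together they cover Holly, Fir, Teak, Maple — every station.
Total annual cost: 7 + 4 = 11.
No cover costs less than 11.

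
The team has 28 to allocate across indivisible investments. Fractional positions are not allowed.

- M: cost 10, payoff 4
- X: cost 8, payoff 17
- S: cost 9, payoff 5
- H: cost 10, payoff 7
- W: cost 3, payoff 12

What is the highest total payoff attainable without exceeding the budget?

36

This is a 0-1 knapsack instance.
X + S + W: cost 8 + 9 + 3 = 20 ≤ 28, payoff 17 + 5 + 12 = 34.
X + H + W: cost 8 + 10 + 3 = 21 ≤ 28, payoff 17 + 7 + 12 = 36.
Best is X, H, and W with total payoff 36.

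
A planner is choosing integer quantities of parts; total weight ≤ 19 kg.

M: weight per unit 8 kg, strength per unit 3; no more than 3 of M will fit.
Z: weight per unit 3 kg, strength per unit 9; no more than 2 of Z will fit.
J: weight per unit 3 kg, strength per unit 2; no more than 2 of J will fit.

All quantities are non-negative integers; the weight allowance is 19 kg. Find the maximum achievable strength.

23

Z has the best ratio (9/3); taking only Z gives at most 2×9 = 18 (stopped by the supply cap of 2).
Mixing does better — 1×M, 2×Z, and 1×J: weight 17 ≤ 19, strength 1·3 + 2·9 + 1·2 = 23.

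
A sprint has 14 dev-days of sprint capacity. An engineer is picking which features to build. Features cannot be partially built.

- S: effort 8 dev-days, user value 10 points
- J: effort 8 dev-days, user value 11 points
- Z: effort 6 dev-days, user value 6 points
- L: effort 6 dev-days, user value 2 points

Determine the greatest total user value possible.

17

S + Z: effort 8 + 6 = 14 ≤ 14, user value 10 + 6 = 16.
J + L: effort 8 + 6 = 14 ≤ 14, user value 11 + 2 = 13.
J + Z: effort 8 + 6 = 14 ≤ 14, user value 11 + 6 = 17.
Best is J and Z with total user value 17.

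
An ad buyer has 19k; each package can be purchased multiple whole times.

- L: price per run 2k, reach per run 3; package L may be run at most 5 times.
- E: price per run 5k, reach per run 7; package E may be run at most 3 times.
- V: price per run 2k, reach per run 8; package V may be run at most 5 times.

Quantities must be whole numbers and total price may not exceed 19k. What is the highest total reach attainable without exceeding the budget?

This is a bounded integer knapsack.
4×L and 5×V: price 18 ≤ 19, reach 4·3 + 5·8 = 52.
2×L, 1×E, and 5×V: price 19 ≤ 19, reach 2·3 + 1·7 + 5·8 = 53.
Best is 53.

53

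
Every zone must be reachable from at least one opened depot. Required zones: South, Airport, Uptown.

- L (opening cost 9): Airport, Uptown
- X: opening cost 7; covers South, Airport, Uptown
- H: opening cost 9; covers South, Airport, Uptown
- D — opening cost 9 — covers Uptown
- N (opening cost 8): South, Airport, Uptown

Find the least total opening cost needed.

This is a weighted set-cover instance.
X alone covers South, Airport, Uptown — every zone.
Total opening cost: 7.
No cover costs less than 7.

7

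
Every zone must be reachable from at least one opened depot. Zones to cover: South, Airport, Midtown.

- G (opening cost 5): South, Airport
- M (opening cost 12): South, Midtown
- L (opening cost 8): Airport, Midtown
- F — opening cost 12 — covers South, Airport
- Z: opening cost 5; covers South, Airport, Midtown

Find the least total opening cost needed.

Z alone covers South, Airport, Midtown — every zone.
Total opening cost: 5.

5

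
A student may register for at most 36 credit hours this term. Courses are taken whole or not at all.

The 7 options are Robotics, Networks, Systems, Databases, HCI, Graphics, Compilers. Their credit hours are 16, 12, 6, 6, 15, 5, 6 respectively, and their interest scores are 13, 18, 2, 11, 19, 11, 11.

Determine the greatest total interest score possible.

53

Databases + HCI + Graphics + Compilers: credit hours 6 + 15 + 5 + 6 = 32 ≤ 36, interest score 11 + 19 + 11 + 11 = 52.
Networks + Databases + Graphics + Compilers: credit hours 12 + 6 + 5 + 6 = 29 ≤ 36, interest score 18 + 11 + 11 + 11 = 51.
Networks + Systems + Databases + Graphics + Compilers: credit hours 12 + 6 + 6 + 5 + 6 = 35 ≤ 36, interest score 18 + 2 + 11 + 11 + 11 = 53.
Best is Networks, Systems, Databases, Graphics, and Compilers with total interest score 53.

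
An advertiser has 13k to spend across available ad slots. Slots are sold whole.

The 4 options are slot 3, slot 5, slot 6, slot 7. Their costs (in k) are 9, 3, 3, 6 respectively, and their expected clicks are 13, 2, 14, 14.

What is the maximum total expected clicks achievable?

30

Take slot 5, slot 6, and slot 7: cost 3 + 3 + 6 = 12 ≤ 13, expected clicks 2 + 14 + 14 = 30.
No other feasible combination does better.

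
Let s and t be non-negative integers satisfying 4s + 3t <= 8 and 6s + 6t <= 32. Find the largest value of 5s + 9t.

18

(s,t)=(0,2): 4·0+3·2=6≤8, 6·0+6·2=12≤32, objective 18.
(s,t)=(1,1): 4·1+3·1=7≤8, 6·1+6·1=12≤32, objective 14.
(s,t)=(0,1): 4·0+3·1=3≤8, 6·0+6·1=6≤32, objective 9.
Maximum is 18 at (s,t)=(0,2).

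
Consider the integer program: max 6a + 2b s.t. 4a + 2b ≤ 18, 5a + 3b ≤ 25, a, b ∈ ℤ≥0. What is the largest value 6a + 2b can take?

(a,b)=(4,1): 4·4+2·1=18≤18, 5·4+3·1=23≤25, objective 26.
(a,b)=(4,0): 4·4+2·0=16≤18, 5·4+3·0=20≤25, objective 24.
(a,b)=(3,2): 4·3+2·2=16≤18, 5·3+3·2=21≤25, objective 22.
Maximum is 26 at (a,b)=(4,1).

26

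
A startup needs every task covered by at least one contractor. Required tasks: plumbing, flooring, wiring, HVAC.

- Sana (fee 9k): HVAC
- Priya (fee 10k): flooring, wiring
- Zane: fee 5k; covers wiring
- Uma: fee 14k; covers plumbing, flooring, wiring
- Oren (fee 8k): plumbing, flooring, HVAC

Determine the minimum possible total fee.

This is an integer covering problem.
Choose Zane and Oren: together they cover plumbing, flooring, wiring, HVAC — every task.
Total fee: 5 + 8 = 13.
No cover costs less than 13.

13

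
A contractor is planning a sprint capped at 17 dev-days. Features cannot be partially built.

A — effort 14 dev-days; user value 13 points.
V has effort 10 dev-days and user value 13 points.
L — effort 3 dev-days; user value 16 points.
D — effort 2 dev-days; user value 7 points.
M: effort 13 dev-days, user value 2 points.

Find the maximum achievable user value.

36

Allowing fractional choices, the relaxed optimum would be about 37.9, but features are indivisible.
V + L + D: effort 10 + 3 + 2 = 15 ≤ 17, user value 13 + 16 + 7 = 36.
A + L: effort 14 + 3 = 17 ≤ 17, user value 13 + 16 = 29.
V + L: effort 10 + 3 = 13 ≤ 17, user value 13 + 16 = 29.
Best is V, L, and D with total user value 36.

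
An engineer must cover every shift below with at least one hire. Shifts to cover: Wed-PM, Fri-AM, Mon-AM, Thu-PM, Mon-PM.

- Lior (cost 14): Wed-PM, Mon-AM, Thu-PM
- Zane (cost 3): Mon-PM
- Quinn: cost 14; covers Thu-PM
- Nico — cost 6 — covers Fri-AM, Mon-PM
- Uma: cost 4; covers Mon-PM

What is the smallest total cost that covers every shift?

This is a weighted set-cover instance.
The greedy cost-per-new-shift heuristic would pick Zane, Lior, and Nico for 23, but a cheaper cover exists.
Choose Lior and Nico: together they cover Wed-PM, Fri-AM, Mon-AM, Thu-PM, Mon-PM — every shift.
Total cost: 14 + 6 = 20.
No cover costs less than 20.

20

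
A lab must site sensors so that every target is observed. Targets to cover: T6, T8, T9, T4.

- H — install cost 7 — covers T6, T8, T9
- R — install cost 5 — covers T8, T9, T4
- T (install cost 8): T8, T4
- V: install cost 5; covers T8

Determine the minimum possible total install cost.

Choose H and R: together they cover T6, T8, T9, T4 — every target.
Total install cost: 7 + 5 = 12.
No cover costs less than 12.

12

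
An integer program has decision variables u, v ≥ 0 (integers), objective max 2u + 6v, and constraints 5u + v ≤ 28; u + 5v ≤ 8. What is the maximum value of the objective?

The continuous relaxation peaks at (5.5, 0.5) with value 14.00; rounding to a feasible lattice point costs some objective.
(u,v)=(3,1): 5·3+1·1=16≤28, 1·3+5·1=8≤8, objective 12.
(u,v)=(2,1): 5·2+1·1=11≤28, 1·2+5·1=7≤8, objective 10.
(u,v)=(5,0): 5·5+1·0=25≤28, 1·5+5·0=5≤8, objective 10.
(u,v)=(4,0): 5·4+1·0=20≤28, 1·4+5·0=4≤8, objective 8.
Maximum is 12 at (u,v)=(3,1).

12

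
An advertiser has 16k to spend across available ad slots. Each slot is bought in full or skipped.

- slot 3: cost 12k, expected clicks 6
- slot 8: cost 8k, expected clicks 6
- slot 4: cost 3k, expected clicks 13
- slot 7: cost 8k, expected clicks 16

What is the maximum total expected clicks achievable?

29

Treat it as a binary knapsack problem.
Take slot 4 and slot 7: cost 3 + 8 = 11 ≤ 16, expected clicks 13 + 16 = 29.
No other feasible combination does better.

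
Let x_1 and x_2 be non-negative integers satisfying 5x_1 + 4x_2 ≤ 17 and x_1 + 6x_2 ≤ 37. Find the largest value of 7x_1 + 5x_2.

22

(x_1,x_2)=(1,3): 5·1+4·3=17≤17, 1·1+6·3=19≤37, objective 22.
(x_1,x_2)=(3,0): 5·3+4·0=15≤17, 1·3+6·0=3≤37, objective 21.
(x_1,x_2)=(0,4): 5·0+4·4=16≤17, 1·0+6·4=24≤37, objective 20.
No feasible integer point exceeds 22.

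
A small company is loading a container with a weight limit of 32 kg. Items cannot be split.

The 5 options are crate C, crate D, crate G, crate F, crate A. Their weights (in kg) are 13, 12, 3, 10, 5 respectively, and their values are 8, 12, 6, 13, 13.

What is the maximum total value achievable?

44

Take crate D, crate G, crate F, and crate A: weight 12 + 3 + 10 + 5 = 30 ≤ 32, value 12 + 6 + 13 + 13 = 44.
No other feasible combination does better.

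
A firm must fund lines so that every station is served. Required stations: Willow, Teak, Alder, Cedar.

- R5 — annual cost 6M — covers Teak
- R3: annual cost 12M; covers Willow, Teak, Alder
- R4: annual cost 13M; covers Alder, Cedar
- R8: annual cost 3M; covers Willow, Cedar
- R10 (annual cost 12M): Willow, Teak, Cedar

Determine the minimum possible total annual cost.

15

The greedy cost-per-new-station heuristic would pick R8, R5, and R3 for 21, but a cheaper cover exists.
Choose R3 and R8: together they cover Willow, Teak, Alder, Cedar — every station.
Total annual cost: 12 + 3 = 15.
No cover costs less than 15.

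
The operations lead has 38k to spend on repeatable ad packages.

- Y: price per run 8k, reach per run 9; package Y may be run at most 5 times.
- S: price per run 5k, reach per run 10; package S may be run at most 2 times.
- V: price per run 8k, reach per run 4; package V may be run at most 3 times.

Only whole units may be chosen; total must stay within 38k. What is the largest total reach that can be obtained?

S has the best ratio (10/5); taking only S gives at most 2×10 = 20 (stopped by the supply cap of 2).
Mixing does better — 3×Y and 2×S: price 34 ≤ 38, reach 3·9 + 2·10 = 47.

47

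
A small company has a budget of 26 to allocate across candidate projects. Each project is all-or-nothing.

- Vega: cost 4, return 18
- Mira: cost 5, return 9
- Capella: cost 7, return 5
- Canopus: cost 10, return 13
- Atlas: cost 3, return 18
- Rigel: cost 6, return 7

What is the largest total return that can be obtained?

Allowing fractional choices, the relaxed optimum would be about 62.7, but projects are indivisible.
Vega + Mira + Canopus + Atlas: cost 4 + 5 + 10 + 3 = 22 ≤ 26, return 18 + 9 + 13 + 18 = 58.
Vega + Canopus + Atlas + Rigel: cost 4 + 10 + 3 + 6 = 23 ≤ 26, return 18 + 13 + 18 + 7 = 56.
Vega + Mira + Capella + Atlas + Rigel: cost 4 + 5 + 7 + 3 + 6 = 25 ≤ 26, return 18 + 9 + 5 + 18 + 7 = 57.
Best is Vega, Mira, Canopus, and Atlas with total return 58.

58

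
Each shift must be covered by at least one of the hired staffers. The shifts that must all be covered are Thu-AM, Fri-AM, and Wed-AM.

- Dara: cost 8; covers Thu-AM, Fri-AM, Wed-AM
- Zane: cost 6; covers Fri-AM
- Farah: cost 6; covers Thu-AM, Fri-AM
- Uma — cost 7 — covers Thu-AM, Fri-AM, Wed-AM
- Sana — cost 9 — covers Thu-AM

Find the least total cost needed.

7

This is an integer covering problem.
Uma alone covers Thu-AM, Fri-AM, Wed-AM — every shift.
Total cost: 7.
No cover costs less than 7.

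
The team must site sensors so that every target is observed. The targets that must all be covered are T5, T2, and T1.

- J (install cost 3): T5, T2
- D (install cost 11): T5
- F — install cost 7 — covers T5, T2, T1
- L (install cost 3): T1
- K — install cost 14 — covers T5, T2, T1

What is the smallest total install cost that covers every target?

Choose J and L: together they cover T5, T2, T1 — every target.
Total install cost: 3 + 3 = 6.
No cover costs less than 6.

6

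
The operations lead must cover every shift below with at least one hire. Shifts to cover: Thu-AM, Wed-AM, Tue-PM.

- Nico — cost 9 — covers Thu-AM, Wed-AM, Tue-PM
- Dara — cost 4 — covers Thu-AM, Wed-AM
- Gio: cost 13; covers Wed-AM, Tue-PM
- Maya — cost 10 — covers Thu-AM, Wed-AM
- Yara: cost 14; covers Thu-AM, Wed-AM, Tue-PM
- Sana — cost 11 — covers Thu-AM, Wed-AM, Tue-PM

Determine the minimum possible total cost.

9

This is an integer covering problem.
The greedy cost-per-new-shift heuristic would pick Dara and Nico for 13, but a cheaper cover exists.
Nico alone covers Thu-AM, Wed-AM, Tue-PM — every shift.
Total cost: 9.
No cover costs less than 9.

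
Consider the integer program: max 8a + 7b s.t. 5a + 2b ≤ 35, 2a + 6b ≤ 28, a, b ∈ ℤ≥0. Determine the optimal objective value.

The continuous relaxation peaks at (5.92, 2.69) with value 66.23; rounding to a feasible lattice point costs some objective.
(a,b)=(6,2): 5·6+2·2=34≤35, 2·6+6·2=24≤28, objective 62.
(a,b)=(5,3): 5·5+2·3=31≤35, 2·5+6·3=28≤28, objective 61.
(a,b)=(6,1): 5·6+2·1=32≤35, 2·6+6·1=18≤28, objective 55.
Maximum is 62 at (a,b)=(6,2).

62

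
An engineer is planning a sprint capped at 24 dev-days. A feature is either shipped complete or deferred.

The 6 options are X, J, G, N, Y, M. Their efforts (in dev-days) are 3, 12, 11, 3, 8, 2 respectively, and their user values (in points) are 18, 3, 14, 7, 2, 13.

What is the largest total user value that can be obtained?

52

This is a 0-1 knapsack instance.
Allowing fractional choices, the relaxed optimum would be about 53.2, but features are indivisible.
X + G + M: effort 3 + 11 + 2 = 16 ≤ 24, user value 18 + 14 + 13 = 45.
X + G + Y + M: effort 3 + 11 + 8 + 2 = 24 ≤ 24, user value 18 + 14 + 2 + 13 = 47.
X + G + N + M: effort 3 + 11 + 3 + 2 = 19 ≤ 24, user value 18 + 14 + 7 + 13 = 52.
Best is X, G, N, and M with total user value 52.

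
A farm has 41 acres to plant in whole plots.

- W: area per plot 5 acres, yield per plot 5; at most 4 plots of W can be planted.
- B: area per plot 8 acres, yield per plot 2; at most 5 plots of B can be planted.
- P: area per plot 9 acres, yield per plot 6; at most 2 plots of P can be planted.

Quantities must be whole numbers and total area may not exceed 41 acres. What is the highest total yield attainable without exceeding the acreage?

32

3×W, 1×B, and 2×P: area 41 ≤ 41, yield 3·5 + 1·2 + 2·6 = 29.
4×W and 2×P: area 38 ≤ 41, yield 4·5 + 2·6 = 32.
Best is 32.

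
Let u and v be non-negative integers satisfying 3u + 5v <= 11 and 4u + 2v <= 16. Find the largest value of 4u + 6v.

14

Relaxing integrality, the LP optimum is 14.67 at (u,v) = (3.67, 0), which is not an integer point.
(u,v)=(2,1): 3·2+5·1=11≤11, 4·2+2·1=10≤16, objective 14.
(u,v)=(3,0): 3·3+5·0=9≤11, 4·3+2·0=12≤16, objective 12.
(u,v)=(1,1): 3·1+5·1=8≤11, 4·1+2·1=6≤16, objective 10.
(u,v)=(2,0): 3·2+5·0=6≤11, 4·2+2·0=8≤16, objective 8.
The best lattice point is (2,1), giving 14.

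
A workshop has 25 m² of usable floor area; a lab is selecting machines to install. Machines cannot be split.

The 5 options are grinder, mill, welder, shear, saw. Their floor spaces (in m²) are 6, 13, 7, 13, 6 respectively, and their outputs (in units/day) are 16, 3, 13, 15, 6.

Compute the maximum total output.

37

Allowing fractional choices, the relaxed optimum would be about 42.8, but machines are indivisible.
grinder + shear: floor space 6 + 13 = 19 ≤ 25, output 16 + 15 = 31.
grinder + welder + saw: floor space 6 + 7 + 6 = 19 ≤ 25, output 16 + 13 + 6 = 35.
grinder + shear + saw: floor space 6 + 13 + 6 = 25 ≤ 25, output 16 + 15 + 6 = 37.
Best is grinder, shear, and saw with total output 37.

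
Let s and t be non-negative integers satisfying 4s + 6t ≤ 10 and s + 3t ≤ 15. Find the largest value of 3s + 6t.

(s,t)=(1,1) is feasible, giving 9.
(s,t)=(0,1) is feasible, giving 6.
(s,t)=(2,0) is feasible, giving 6.
The best lattice point is (1,1), giving 9.

9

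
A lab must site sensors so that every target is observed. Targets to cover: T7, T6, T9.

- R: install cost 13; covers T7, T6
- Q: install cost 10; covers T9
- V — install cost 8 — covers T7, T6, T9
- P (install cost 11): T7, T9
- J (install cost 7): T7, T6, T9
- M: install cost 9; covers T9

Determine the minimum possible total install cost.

This is an integer covering problem.
J alone covers T7, T6, T9 — every target.
Total install cost: 7.

7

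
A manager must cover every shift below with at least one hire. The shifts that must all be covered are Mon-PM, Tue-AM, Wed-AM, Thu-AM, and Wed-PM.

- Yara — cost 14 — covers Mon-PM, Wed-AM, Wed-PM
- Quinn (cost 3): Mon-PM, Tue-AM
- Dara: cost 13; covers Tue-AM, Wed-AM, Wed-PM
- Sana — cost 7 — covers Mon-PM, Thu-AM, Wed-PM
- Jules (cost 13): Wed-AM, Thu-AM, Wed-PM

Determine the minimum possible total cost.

The greedy cost-per-new-shift heuristic would pick Quinn, Sana, and Dara for 23, but a cheaper cover exists.
Choose Quinn and Jules: together they cover Mon-PM, Tue-AM, Wed-AM, Thu-AM, Wed-PM — every shift.
Total cost: 3 + 13 = 16.
No cover costs less than 16.

16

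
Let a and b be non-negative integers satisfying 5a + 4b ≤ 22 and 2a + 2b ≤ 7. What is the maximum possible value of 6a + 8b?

(a,b)=(0,3): 5·0+4·3=12≤22, 2·0+2·3=6≤7, objective 24.
(a,b)=(1,2): 5·1+4·2=13≤22, 2·1+2·2=6≤7, objective 22.
(a,b)=(0,2): 5·0+4·2=8≤22, 2·0+2·2=4≤7, objective 16.
The best lattice point is (0,3), giving 24.

24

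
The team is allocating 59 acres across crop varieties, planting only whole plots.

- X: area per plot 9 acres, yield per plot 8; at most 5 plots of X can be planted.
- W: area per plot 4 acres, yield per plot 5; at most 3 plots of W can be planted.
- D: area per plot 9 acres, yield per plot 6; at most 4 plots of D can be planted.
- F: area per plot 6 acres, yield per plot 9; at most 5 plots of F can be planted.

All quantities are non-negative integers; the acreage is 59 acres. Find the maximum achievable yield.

71

F has the best ratio (9/6); taking only F gives at most 5×9 = 45 (stopped by the supply cap of 5).
Mixing does better — 2×X, 2×W, and 5×F: area 56 ≤ 59, yield 2·8 + 2·5 + 5·9 = 71.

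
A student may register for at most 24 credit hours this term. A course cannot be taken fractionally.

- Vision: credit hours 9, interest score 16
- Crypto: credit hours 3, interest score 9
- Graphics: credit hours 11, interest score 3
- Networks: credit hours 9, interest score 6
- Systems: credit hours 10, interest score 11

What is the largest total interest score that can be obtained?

Vision + Crypto + Graphics: credit hours 9 + 3 + 11 = 23 ≤ 24, interest score 16 + 9 + 3 = 28.
Vision + Crypto + Networks: credit hours 9 + 3 + 9 = 21 ≤ 24, interest score 16 + 9 + 6 = 31.
Vision + Crypto + Systems: credit hours 9 + 3 + 10 = 22 ≤ 24, interest score 16 + 9 + 11 = 36.
Best is Vision, Crypto, and Systems with total interest score 36.

36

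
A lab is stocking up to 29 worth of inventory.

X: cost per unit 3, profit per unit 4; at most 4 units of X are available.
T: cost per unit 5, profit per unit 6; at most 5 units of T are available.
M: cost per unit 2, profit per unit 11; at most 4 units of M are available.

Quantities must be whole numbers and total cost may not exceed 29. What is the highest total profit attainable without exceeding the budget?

This is a bounded integer knapsack.
M has the best ratio (11/2); taking only M gives at most 4×11 = 44 (stopped by the supply cap of 4).
Mixing does better — 2×X, 3×T, and 4×M: cost 29 ≤ 29, profit 2·4 + 3·6 + 4·11 = 70.

70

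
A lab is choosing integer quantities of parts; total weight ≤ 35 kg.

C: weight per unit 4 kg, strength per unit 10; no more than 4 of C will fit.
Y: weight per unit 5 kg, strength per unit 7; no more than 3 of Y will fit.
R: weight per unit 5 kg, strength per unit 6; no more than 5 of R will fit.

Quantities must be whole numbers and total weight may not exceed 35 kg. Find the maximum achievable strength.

Take 4×C and 3×Y: weight 31 ≤ 35, strength 4·10 + 3·7 = 61.
C has the best ratio (10/4) and is taken to its limit of 4; remaining capacity is filled optimally with the others.

61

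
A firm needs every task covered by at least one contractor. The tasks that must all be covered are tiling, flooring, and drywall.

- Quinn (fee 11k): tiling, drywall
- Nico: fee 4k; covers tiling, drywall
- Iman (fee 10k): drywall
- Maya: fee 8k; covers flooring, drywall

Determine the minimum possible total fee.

12

Choose Nico and Maya: together they cover tiling, flooring, drywall — every task.
Total fee: 4 + 8 = 12.
No cover costs less than 12.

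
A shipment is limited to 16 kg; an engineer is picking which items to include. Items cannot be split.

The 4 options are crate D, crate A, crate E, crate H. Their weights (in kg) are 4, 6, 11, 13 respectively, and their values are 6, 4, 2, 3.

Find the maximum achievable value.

10

Allowing fractional choices, the relaxed optimum would be about 11.4, but items are indivisible.
crate D + crate A: weight 4 + 6 = 10 ≤ 16, value 6 + 4 = 10.
crate D + crate E: weight 4 + 11 = 15 ≤ 16, value 6 + 2 = 8.
Best is crate D and crate A with total value 10.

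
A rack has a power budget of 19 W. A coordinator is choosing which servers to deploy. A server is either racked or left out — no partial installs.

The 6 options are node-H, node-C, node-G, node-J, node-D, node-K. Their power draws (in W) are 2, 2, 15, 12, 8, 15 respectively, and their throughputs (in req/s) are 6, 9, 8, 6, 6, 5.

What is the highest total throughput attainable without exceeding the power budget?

node-H + node-C + node-J: power draw 2 + 2 + 12 = 16 ≤ 19, throughput 6 + 9 + 6 = 21.
node-H + node-C + node-D: power draw 2 + 2 + 8 = 12 ≤ 19, throughput 6 + 9 + 6 = 21.
node-H + node-C + node-G: power draw 2 + 2 + 15 = 19 ≤ 19, throughput 6 + 9 + 8 = 23.
Best is node-H, node-C, and node-G with total throughput 23.

23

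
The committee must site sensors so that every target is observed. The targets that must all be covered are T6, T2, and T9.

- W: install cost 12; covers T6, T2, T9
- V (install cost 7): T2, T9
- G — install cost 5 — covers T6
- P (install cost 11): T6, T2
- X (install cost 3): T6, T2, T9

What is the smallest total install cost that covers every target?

This is a weighted set-cover instance.
X alone covers T6, T2, T9 — every target.
Total install cost: 3.

3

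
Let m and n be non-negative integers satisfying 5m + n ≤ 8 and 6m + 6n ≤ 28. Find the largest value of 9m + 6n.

Relaxing integrality, the LP optimum is 30.50 at (m,n) = (0.833, 3.83), which is not an integer point.
(m,n)=(1,3) is feasible, giving 27.
(m,n)=(0,4) is feasible, giving 24.
No feasible integer point exceeds 27.

27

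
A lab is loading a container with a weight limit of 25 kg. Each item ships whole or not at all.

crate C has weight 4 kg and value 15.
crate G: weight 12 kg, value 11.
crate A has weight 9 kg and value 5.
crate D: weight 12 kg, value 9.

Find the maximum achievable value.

31

Allowing fractional choices, the relaxed optimum would be about 32.8, but items are indivisible.
crate C + crate A + crate D: weight 4 + 9 + 12 = 25 ≤ 25, value 15 + 5 + 9 = 29.
crate C + crate G + crate A: weight 4 + 12 + 9 = 25 ≤ 25, value 15 + 11 + 5 = 31.
crate C + crate G: weight 4 + 12 = 16 ≤ 25, value 15 + 11 = 26.
Best is crate C, crate G, and crate A with total value 31.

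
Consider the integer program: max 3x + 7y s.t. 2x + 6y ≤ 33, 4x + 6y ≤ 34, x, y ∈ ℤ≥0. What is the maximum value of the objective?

Relaxing integrality, the LP optimum is 38.83 at (x,y) = (0.5, 5.33), which is not an integer point.
(x,y)=(1,5): 2·1+6·5=32≤33, 4·1+6·5=34≤34, objective 38.
(x,y)=(0,5): 2·0+6·5=30≤33, 4·0+6·5=30≤34, objective 35.
(x,y)=(2,4): 2·2+6·4=28≤33, 4·2+6·4=32≤34, objective 34.
No feasible integer point exceeds 38.

38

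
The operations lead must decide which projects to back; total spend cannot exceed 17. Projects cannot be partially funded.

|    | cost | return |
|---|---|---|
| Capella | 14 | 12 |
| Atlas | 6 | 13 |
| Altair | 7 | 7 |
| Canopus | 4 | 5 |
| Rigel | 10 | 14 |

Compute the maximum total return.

Treat it as a binary knapsack problem.
Allowing fractional choices, the relaxed optimum would be about 28.2, but projects are indivisible.
Altair + Rigel: cost 7 + 10 = 17 ≤ 17, return 7 + 14 = 21.
Atlas + Rigel: cost 6 + 10 = 16 ≤ 17, return 13 + 14 = 27.
Atlas + Altair + Canopus: cost 6 + 7 + 4 = 17 ≤ 17, return 13 + 7 + 5 = 25.
Best is Atlas and Rigel with total return 27.

27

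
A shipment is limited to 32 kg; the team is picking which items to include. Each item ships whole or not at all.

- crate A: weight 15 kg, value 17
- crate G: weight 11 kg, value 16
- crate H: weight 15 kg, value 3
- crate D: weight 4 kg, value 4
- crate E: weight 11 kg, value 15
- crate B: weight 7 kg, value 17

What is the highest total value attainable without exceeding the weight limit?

48

Allowing fractional choices, the relaxed optimum would be about 51.4, but items are indivisible.
crate G + crate D + crate B: weight 11 + 4 + 7 = 22 ≤ 32, value 16 + 4 + 17 = 37.
crate G + crate E + crate B: weight 11 + 11 + 7 = 29 ≤ 32, value 16 + 15 + 17 = 48.
crate A + crate D + crate B: weight 15 + 4 + 7 = 26 ≤ 32, value 17 + 4 + 17 = 38.
Best is crate G, crate E, and crate B with total value 48.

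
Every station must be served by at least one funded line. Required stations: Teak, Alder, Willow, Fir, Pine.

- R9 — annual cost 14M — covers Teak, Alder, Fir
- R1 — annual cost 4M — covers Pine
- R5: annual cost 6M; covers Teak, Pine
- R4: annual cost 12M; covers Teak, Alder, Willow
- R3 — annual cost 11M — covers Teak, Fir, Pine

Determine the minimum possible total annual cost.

This is a weighted set-cover instance.
Choose R4 and R3: together they cover Teak, Alder, Willow, Fir, Pine — every station.
Total annual cost: 12 + 11 = 23.

23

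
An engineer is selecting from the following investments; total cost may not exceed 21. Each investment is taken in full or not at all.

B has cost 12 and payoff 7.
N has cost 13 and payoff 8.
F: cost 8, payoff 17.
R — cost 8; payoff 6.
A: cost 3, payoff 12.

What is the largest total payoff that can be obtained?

Allowing fractional choices, the relaxed optimum would be about 36.2, but investments are indivisible.
F + R + A: cost 8 + 8 + 3 = 19 ≤ 21, payoff 17 + 6 + 12 = 35.
F + A: cost 8 + 3 = 11 ≤ 21, payoff 17 + 12 = 29.
Best is F, R, and A with total payoff 35.

35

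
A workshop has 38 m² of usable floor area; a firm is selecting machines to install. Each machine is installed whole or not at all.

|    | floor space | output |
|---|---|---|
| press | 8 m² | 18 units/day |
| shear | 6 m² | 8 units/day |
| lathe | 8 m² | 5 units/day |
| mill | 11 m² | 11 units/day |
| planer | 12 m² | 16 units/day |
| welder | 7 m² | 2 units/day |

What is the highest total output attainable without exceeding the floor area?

press + shear + lathe + planer: floor space 8 + 6 + 8 + 12 = 34 ≤ 38, output 18 + 8 + 5 + 16 = 47.
press + shear + mill + planer: floor space 8 + 6 + 11 + 12 = 37 ≤ 38, output 18 + 8 + 11 + 16 = 53.
Best is press, shear, mill, and planer with total output 53.

53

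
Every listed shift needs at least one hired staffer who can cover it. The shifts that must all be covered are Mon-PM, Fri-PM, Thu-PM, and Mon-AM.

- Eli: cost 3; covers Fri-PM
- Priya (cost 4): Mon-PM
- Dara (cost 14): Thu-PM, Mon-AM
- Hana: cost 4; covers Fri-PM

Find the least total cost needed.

21

Choose Eli, Priya, and Dara: together they cover Mon-PM, Fri-PM, Thu-PM, Mon-AM — every shift.
Total cost: 3 + 4 + 14 = 21.
No cover costs less than 21.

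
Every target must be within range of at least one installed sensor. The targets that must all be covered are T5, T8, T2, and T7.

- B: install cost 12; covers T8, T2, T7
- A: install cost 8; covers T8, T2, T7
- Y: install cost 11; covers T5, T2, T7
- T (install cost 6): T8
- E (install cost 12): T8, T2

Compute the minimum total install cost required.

The greedy cost-per-new-target heuristic would pick A and Y for 19, but a cheaper cover exists.
Choose Y and T: together they cover T5, T8, T2, T7 — every target.
Total install cost: 11 + 6 = 17.
No cover costs less than 17.

17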